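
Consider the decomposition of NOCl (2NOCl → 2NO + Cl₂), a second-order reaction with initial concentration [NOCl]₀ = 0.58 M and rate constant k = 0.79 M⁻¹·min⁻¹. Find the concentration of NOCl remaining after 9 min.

0.1132 M

Step 1: For a second-order reaction: 1/[NOCl] = 1/[NOCl]₀ + kt
Step 2: 1/[NOCl] = 1/0.58 + 0.79 × 9
Step 3: 1/[NOCl] = 1.724 + 7.11 = 8.834
Step 4: [NOCl] = 1/8.834 = 0.1132 M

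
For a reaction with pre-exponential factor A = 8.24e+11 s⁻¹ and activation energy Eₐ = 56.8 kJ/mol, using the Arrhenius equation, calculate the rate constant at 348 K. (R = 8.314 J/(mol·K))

2.45e+03 s⁻¹

Step 1: Use the Arrhenius equation: k = A × exp(-Eₐ/RT)
Step 2: Convert Eₐ to J/mol: 56.8 kJ/mol = 56800 J/mol
Step 3: Calculate the exponent: -Eₐ/(RT) = -56800/(8.314 × 348) = -19.63175
Step 4: k = 8.24e+11 × exp(-19.63175)
Step 5: k = 8.24e+11 × 2.97879e-09 = 2.4545e+03 s⁻¹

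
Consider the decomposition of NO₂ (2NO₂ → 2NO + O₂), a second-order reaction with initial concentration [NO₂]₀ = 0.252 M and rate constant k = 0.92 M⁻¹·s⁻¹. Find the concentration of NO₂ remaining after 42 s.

0.02347 M

Step 1: For a second-order reaction: 1/[NO₂] = 1/[NO₂]₀ + kt
Step 2: 1/[NO₂] = 1/0.252 + 0.92 × 42
Step 3: 1/[NO₂] = 3.968 + 38.64 = 42.61
Step 4: [NO₂] = 1/42.61 = 0.02347 M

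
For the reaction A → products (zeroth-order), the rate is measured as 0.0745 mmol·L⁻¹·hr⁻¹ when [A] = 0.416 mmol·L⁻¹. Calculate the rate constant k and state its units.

0.0745 mmol·L⁻¹·hr⁻¹

Step 1: For a zeroth-order reaction, rate = k (independent of concentration).
Step 2: k = rate = 0.0745 mmol·L⁻¹·hr⁻¹.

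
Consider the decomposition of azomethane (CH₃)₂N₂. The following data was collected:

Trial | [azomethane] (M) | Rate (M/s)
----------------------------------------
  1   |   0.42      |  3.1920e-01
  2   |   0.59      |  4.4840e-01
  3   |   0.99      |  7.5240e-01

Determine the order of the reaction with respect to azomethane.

first order (1)

Step 1: Compare trials to find order n where rate₂/rate₁ = ([azomethane]₂/[azomethane]₁)^n
Step 2: rate₂/rate₁ = 4.4840e-01/3.1920e-01 = 1.405
Step 3: [azomethane]₂/[azomethane]₁ = 0.59/0.42 = 1.405
Step 4: n = ln(1.405)/ln(1.405) = 1.00 ≈ 1
Step 5: The reaction is first order in azomethane.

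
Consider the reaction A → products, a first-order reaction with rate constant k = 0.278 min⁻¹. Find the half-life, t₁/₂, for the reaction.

2.493 min

Step 1: For a first-order reaction, t₁/₂ = ln(2)/k
Step 2: t₁/₂ = ln(2)/0.278
Step 3: t₁/₂ = 0.6931/0.278 = 2.493 min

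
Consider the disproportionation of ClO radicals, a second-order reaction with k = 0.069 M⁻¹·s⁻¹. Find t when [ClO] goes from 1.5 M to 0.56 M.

16.22 s

Step 1: For second-order: t = (1/[ClO] - 1/[ClO]₀)/k
Step 2: t = (1/0.56 - 1/1.5)/0.069
Step 3: t = (1.786 - 0.6667)/0.069
Step 4: t = 1.119/0.069 = 16.22 s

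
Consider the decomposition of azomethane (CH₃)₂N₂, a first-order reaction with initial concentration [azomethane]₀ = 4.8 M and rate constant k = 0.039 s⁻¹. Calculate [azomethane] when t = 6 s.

3.799 M

Step 1: For a first-order reaction: [azomethane] = [azomethane]₀ × e^(-kt)
Step 2: [azomethane] = 4.8 × e^(-0.039 × 6)
Step 3: [azomethane] = 4.8 × e^(-0.234)
Step 4: [azomethane] = 4.8 × 0.791362 = 3.799 M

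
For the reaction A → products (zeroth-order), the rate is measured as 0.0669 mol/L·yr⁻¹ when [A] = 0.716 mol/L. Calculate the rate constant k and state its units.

0.0669 mol/L·yr⁻¹

Step 1: For a zeroth-order reaction, rate = k (independent of concentration).
Step 2: k = rate = 0.0669 mol/L·yr⁻¹.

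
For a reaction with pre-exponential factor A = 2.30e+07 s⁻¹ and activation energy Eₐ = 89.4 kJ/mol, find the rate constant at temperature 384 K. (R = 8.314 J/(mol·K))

1.59e-05 s⁻¹

Step 1: Use the Arrhenius equation: k = A × exp(-Eₐ/RT)
Step 2: Convert Eₐ to J/mol: 89.4 kJ/mol = 89400 J/mol
Step 3: Calculate the exponent: -Eₐ/(RT) = -89400/(8.314 × 384) = -28.00247
Step 4: k = 2.30e+07 × exp(-28.00247)
Step 5: k = 2.30e+07 × 6.89734e-13 = 1.5864e-05 s⁻¹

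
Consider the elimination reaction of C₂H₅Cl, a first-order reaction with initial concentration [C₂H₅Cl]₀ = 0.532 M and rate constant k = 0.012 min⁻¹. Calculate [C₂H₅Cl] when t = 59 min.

0.2621 M

Step 1: For a first-order reaction: [C₂H₅Cl] = [C₂H₅Cl]₀ × e^(-kt)
Step 2: [C₂H₅Cl] = 0.532 × e^(-0.012 × 59)
Step 3: [C₂H₅Cl] = 0.532 × e^(-0.708)
Step 4: [C₂H₅Cl] = 0.532 × 0.492628 = 0.2621 M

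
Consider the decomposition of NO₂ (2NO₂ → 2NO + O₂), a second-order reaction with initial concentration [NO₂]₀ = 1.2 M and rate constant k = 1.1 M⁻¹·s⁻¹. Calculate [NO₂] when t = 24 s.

0.03672 M

Step 1: For a second-order reaction: 1/[NO₂] = 1/[NO₂]₀ + kt
Step 2: 1/[NO₂] = 1/1.2 + 1.1 × 24
Step 3: 1/[NO₂] = 0.8333 + 26.4 = 27.23
Step 4: [NO₂] = 1/27.23 = 0.03672 M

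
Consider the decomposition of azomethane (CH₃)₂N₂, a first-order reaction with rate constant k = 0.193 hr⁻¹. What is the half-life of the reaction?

3.591 hr

Step 1: For a first-order reaction, t₁/₂ = ln(2)/k
Step 2: t₁/₂ = ln(2)/0.193
Step 3: t₁/₂ = 0.6931/0.193 = 3.591 hr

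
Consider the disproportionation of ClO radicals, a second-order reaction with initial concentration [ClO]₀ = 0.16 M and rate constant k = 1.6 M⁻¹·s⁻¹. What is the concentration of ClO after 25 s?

0.02162 M

Step 1: For a second-order reaction: 1/[ClO] = 1/[ClO]₀ + kt
Step 2: 1/[ClO] = 1/0.16 + 1.6 × 25
Step 3: 1/[ClO] = 6.25 + 40 = 46.25
Step 4: [ClO] = 1/46.25 = 0.02162 M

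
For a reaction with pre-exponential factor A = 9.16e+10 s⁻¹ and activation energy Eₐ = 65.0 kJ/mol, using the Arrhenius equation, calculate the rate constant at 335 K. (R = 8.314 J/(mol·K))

6.71e+00 s⁻¹

Step 1: Use the Arrhenius equation: k = A × exp(-Eₐ/RT)
Step 2: Convert Eₐ to J/mol: 65.0 kJ/mol = 65000 J/mol
Step 3: Calculate the exponent: -Eₐ/(RT) = -65000/(8.314 × 335) = -23.33773
Step 4: k = 9.16e+10 × exp(-23.33773)
Step 5: k = 9.16e+10 × 7.32070e-11 = 6.7058e+00 s⁻¹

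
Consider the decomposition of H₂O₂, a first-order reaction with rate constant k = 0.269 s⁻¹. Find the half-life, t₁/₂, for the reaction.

2.577 s

Step 1: For a first-order reaction, t₁/₂ = ln(2)/k
Step 2: t₁/₂ = ln(2)/0.269
Step 3: t₁/₂ = 0.6931/0.269 = 2.577 s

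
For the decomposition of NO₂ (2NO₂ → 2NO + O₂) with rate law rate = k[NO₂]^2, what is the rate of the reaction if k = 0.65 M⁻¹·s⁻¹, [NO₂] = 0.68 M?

0.3006 M/s

Step 1: Identify the rate law: rate = k[NO₂]^2
Step 2: Substitute values: rate = 0.65 × (0.68)^2
Step 3: Calculate: rate = 0.65 × 0.4624 = 0.30056 M/s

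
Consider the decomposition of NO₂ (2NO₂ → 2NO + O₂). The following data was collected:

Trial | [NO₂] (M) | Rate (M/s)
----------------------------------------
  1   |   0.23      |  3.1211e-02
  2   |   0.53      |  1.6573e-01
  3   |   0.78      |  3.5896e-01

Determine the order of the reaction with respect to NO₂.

second order (2)

Step 1: Compare trials to find order n where rate₂/rate₁ = ([NO₂]₂/[NO₂]₁)^n
Step 2: rate₂/rate₁ = 1.6573e-01/3.1211e-02 = 5.31
Step 3: [NO₂]₂/[NO₂]₁ = 0.53/0.23 = 2.304
Step 4: n = ln(5.31)/ln(2.304) = 2.00 ≈ 2
Step 5: The reaction is second order in NO₂.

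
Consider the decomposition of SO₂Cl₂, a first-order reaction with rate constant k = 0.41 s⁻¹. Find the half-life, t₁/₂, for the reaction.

1.691 s

Step 1: For a first-order reaction, t₁/₂ = ln(2)/k
Step 2: t₁/₂ = ln(2)/0.41
Step 3: t₁/₂ = 0.6931/0.41 = 1.691 s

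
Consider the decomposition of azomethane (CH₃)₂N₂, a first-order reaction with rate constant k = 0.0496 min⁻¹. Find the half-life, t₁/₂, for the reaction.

13.97 min

Step 1: For a first-order reaction, t₁/₂ = ln(2)/k
Step 2: t₁/₂ = ln(2)/0.0496
Step 3: t₁/₂ = 0.6931/0.0496 = 13.97 min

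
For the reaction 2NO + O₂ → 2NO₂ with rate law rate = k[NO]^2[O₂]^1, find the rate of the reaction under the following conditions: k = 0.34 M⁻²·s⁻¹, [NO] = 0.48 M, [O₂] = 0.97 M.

0.07599 M/s

Step 1: The rate law is rate = k[NO]^2[O₂]^1
Step 2: Substitute: rate = 0.34 × (0.48)^2 × (0.97)^1
Step 3: rate = 0.34 × 0.2304 × 0.97 = 0.0759859 M/s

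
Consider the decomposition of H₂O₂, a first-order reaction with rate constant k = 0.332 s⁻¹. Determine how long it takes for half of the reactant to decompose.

2.088 s

Step 1: For a first-order reaction, t₁/₂ = ln(2)/k
Step 2: t₁/₂ = ln(2)/0.332
Step 3: t₁/₂ = 0.6931/0.332 = 2.088 s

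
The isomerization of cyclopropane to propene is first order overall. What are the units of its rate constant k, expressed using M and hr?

hr⁻¹

Step 1: For overall order n, rate = k × (concentration)^n.
Step 2: Rate has units M·hr⁻¹; concentration term has units M^1.
Step 3: k = rate / (concentration)^n, so units of k = M^(1-1)·hr⁻¹ = hr⁻¹.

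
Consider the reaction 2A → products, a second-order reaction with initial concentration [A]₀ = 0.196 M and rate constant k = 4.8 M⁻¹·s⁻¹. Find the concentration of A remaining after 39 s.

0.0052 M

Step 1: For a second-order reaction: 1/[A] = 1/[A]₀ + kt
Step 2: 1/[A] = 1/0.196 + 4.8 × 39
Step 3: 1/[A] = 5.102 + 187.2 = 192.3
Step 4: [A] = 1/192.3 = 0.0052 M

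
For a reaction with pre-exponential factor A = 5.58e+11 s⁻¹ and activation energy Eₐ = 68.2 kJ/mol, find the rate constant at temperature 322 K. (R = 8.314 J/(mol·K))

4.82e+00 s⁻¹

Step 1: Use the Arrhenius equation: k = A × exp(-Eₐ/RT)
Step 2: Convert Eₐ to J/mol: 68.2 kJ/mol = 68200 J/mol
Step 3: Calculate the exponent: -Eₐ/(RT) = -68200/(8.314 × 322) = -25.47525
Step 4: k = 5.58e+11 × exp(-25.47525)
Step 5: k = 5.58e+11 × 8.63455e-12 = 4.8181e+00 s⁻¹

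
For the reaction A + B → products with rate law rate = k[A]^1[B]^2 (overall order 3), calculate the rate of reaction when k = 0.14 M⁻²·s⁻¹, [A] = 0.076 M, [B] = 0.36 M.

0.001379 M/s

Step 1: The rate law is rate = k[A]^1[B]^2, overall order = 1+2 = 3
Step 2: Substitute values: rate = 0.14 × (0.076)^1 × (0.36)^2
Step 3: rate = 0.14 × 0.076 × 0.1296 = 0.00137894 M/s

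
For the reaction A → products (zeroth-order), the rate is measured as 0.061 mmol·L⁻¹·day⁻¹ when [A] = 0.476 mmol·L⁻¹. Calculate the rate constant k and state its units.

0.061 mmol·L⁻¹·day⁻¹

Step 1: For a zeroth-order reaction, rate = k (independent of concentration).
Step 2: k = rate = 0.061 mmol·L⁻¹·day⁻¹.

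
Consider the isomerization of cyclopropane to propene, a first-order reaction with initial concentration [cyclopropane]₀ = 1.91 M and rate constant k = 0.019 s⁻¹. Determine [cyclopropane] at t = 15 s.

1.436 M

Step 1: For a first-order reaction: [cyclopropane] = [cyclopropane]₀ × e^(-kt)
Step 2: [cyclopropane] = 1.91 × e^(-0.019 × 15)
Step 3: [cyclopropane] = 1.91 × e^(-0.285)
Step 4: [cyclopropane] = 1.91 × 0.752014 = 1.436 M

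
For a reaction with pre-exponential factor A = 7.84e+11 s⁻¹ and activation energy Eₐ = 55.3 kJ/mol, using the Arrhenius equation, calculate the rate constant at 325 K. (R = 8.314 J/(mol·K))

1.01e+03 s⁻¹

Step 1: Use the Arrhenius equation: k = A × exp(-Eₐ/RT)
Step 2: Convert Eₐ to J/mol: 55.3 kJ/mol = 55300 J/mol
Step 3: Calculate the exponent: -Eₐ/(RT) = -55300/(8.314 × 325) = -20.46594
Step 4: k = 7.84e+11 × exp(-20.46594)
Step 5: k = 7.84e+11 × 1.29347e-09 = 1.0141e+03 s⁻¹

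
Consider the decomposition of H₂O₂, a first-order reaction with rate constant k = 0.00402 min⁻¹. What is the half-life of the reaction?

172.4 min

Step 1: For a first-order reaction, t₁/₂ = ln(2)/k
Step 2: t₁/₂ = ln(2)/0.00402
Step 3: t₁/₂ = 0.6931/0.00402 = 172.4 min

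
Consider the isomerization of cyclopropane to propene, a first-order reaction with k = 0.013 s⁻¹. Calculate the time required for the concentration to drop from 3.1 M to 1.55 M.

53.32 s

Step 1: For first-order: t = ln([cyclopropane]₀/[cyclopropane])/k
Step 2: t = ln(3.1/1.55)/0.013
Step 3: t = ln(2)/0.013
Step 4: t = 0.6931/0.013 = 53.32 s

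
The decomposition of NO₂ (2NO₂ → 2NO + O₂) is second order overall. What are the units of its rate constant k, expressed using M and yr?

M⁻¹·yr⁻¹

Step 1: For overall order n, rate = k × (concentration)^n.
Step 2: Rate has units M·yr⁻¹; concentration term has units M^2.
Step 3: k = rate / (concentration)^n, so units of k = M^(1-2)·yr⁻¹ = M⁻¹·yr⁻¹.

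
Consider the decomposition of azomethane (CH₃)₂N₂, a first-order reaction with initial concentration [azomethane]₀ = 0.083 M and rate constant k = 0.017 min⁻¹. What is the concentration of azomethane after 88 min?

0.01859 M

Step 1: For a first-order reaction: [azomethane] = [azomethane]₀ × e^(-kt)
Step 2: [azomethane] = 0.083 × e^(-0.017 × 88)
Step 3: [azomethane] = 0.083 × e^(-1.496)
Step 4: [azomethane] = 0.083 × 0.224024 = 0.01859 M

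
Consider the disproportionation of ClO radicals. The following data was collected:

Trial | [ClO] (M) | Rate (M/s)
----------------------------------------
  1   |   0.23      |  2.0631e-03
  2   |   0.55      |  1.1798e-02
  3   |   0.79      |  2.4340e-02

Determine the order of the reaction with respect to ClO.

second order (2)

Step 1: Compare trials to find order n where rate₂/rate₁ = ([ClO]₂/[ClO]₁)^n
Step 2: rate₂/rate₁ = 1.1798e-02/2.0631e-03 = 5.718
Step 3: [ClO]₂/[ClO]₁ = 0.55/0.23 = 2.391
Step 4: n = ln(5.718)/ln(2.391) = 2.00 ≈ 2
Step 5: The reaction is second order in ClO.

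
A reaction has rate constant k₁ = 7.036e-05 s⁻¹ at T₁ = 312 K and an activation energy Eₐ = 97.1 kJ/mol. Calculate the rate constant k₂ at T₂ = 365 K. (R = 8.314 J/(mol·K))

1.614e-02 s⁻¹

Step 1: Use the two-temperature Arrhenius form: ln(k₂/k₁) = -Eₐ/R × (1/T₂ - 1/T₁)
Step 2: Convert Eₐ to J/mol: 97.1 kJ/mol = 97100 J/mol
Step 3: 1/T₂ - 1/T₁ = 1/365 - 1/312 = -4.654022e-04 K⁻¹
Step 4: ln(k₂/k₁) = -97100/8.314 × -4.654022e-04 = 5.43548
Step 5: k₂ = k₁ × exp(5.43548) = 7.036e-05 × 2.29403e+02 = 1.614e-02 s⁻¹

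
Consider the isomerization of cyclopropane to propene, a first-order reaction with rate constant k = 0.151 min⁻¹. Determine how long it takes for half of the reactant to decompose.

4.59 min

Step 1: For a first-order reaction, t₁/₂ = ln(2)/k
Step 2: t₁/₂ = ln(2)/0.151
Step 3: t₁/₂ = 0.6931/0.151 = 4.59 min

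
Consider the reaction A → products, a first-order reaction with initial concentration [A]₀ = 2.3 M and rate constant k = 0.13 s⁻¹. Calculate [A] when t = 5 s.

1.201 M

Step 1: For a first-order reaction: [A] = [A]₀ × e^(-kt)
Step 2: [A] = 2.3 × e^(-0.13 × 5)
Step 3: [A] = 2.3 × e^(-0.65)
Step 4: [A] = 2.3 × 0.522046 = 1.201 M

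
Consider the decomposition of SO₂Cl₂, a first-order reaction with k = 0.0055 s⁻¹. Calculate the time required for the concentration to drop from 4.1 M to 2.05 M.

126 s

Step 1: For first-order: t = ln([SO₂Cl₂]₀/[SO₂Cl₂])/k
Step 2: t = ln(4.1/2.05)/0.0055
Step 3: t = ln(2)/0.0055
Step 4: t = 0.6931/0.0055 = 126 s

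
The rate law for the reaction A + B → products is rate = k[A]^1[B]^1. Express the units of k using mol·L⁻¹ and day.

(mol·L⁻¹)⁻¹·day⁻¹

Step 1: Overall order = 1 + 1 = 2.
Step 2: rate has units mol·L⁻¹·day⁻¹; [A]^1[B]^1 has units (mol·L⁻¹)^2.
Step 3: k = rate/([A]^1[B]^1), so units of k = (mol·L⁻¹)^(1-2)·day⁻¹ = (mol·L⁻¹)⁻¹·day⁻¹.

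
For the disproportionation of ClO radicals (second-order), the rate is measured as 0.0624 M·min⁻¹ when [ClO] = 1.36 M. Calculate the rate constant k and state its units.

0.03374 M⁻¹·min⁻¹

Step 1: rate = k[ClO]^2, so k = rate / [ClO]^2.
Step 2: k = 0.0624 / (1.36)^2 = 0.0624 / 1.85.
Step 3: k = 0.03374 M⁻¹·min⁻¹.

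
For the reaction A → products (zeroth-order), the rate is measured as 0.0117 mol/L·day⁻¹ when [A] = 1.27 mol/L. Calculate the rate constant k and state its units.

0.0117 mol/L·day⁻¹

Step 1: For a zeroth-order reaction, rate = k (independent of concentration).
Step 2: k = rate = 0.0117 mol/L·day⁻¹.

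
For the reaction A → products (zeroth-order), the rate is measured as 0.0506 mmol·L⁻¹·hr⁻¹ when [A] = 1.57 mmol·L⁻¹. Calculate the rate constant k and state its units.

0.0506 mmol·L⁻¹·hr⁻¹

Step 1: For a zeroth-order reaction, rate = k (independent of concentration).
Step 2: k = rate = 0.0506 mmol·L⁻¹·hr⁻¹.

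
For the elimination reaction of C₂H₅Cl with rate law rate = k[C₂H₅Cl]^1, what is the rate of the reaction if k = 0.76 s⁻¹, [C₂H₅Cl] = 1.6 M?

1.216 M/s

Step 1: Identify the rate law: rate = k[C₂H₅Cl]^1
Step 2: Substitute values: rate = 0.76 × (1.6)^1
Step 3: Calculate: rate = 0.76 × 1.6 = 1.216 M/s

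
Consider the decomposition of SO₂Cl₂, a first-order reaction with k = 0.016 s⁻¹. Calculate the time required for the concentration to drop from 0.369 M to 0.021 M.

179.1 s

Step 1: For first-order: t = ln([SO₂Cl₂]₀/[SO₂Cl₂])/k
Step 2: t = ln(0.369/0.021)/0.016
Step 3: t = ln(17.57)/0.016
Step 4: t = 2.866/0.016 = 179.1 s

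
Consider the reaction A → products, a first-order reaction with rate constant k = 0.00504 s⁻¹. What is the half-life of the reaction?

137.5 s

Step 1: For a first-order reaction, t₁/₂ = ln(2)/k
Step 2: t₁/₂ = ln(2)/0.00504
Step 3: t₁/₂ = 0.6931/0.00504 = 137.5 s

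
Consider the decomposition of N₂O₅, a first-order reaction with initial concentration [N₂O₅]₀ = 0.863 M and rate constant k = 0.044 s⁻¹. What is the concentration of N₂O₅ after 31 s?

0.2206 M

Step 1: For a first-order reaction: [N₂O₅] = [N₂O₅]₀ × e^(-kt)
Step 2: [N₂O₅] = 0.863 × e^(-0.044 × 31)
Step 3: [N₂O₅] = 0.863 × e^(-1.364)
Step 4: [N₂O₅] = 0.863 × 0.255636 = 0.2206 M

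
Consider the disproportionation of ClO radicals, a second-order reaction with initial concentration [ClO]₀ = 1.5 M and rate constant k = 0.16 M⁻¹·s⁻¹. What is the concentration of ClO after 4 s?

0.7653 M

Step 1: For a second-order reaction: 1/[ClO] = 1/[ClO]₀ + kt
Step 2: 1/[ClO] = 1/1.5 + 0.16 × 4
Step 3: 1/[ClO] = 0.6667 + 0.64 = 1.307
Step 4: [ClO] = 1/1.307 = 0.7653 M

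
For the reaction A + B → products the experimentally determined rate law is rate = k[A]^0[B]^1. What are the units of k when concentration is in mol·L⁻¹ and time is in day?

day⁻¹

Step 1: Overall order = 0 + 1 = 1.
Step 2: rate has units mol·L⁻¹·day⁻¹; [A]^0[B]^1 has units (mol·L⁻¹)^1.
Step 3: k = rate/([A]^0[B]^1), so units of k = (mol·L⁻¹)^(1-1)·day⁻¹ = day⁻¹.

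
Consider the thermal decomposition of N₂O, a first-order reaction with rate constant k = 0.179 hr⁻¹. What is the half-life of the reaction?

3.872 hr

Step 1: For a first-order reaction, t₁/₂ = ln(2)/k
Step 2: t₁/₂ = ln(2)/0.179
Step 3: t₁/₂ = 0.6931/0.179 = 3.872 hr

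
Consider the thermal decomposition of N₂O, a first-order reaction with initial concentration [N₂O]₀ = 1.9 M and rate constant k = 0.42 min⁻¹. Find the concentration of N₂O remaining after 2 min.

0.8202 M

Step 1: For a first-order reaction: [N₂O] = [N₂O]₀ × e^(-kt)
Step 2: [N₂O] = 1.9 × e^(-0.42 × 2)
Step 3: [N₂O] = 1.9 × e^(-0.84)
Step 4: [N₂O] = 1.9 × 0.431711 = 0.8202 M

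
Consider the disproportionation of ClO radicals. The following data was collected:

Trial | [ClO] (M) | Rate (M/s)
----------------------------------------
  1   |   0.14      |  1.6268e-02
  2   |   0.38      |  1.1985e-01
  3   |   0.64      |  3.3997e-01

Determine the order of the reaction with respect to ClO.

second order (2)

Step 1: Compare trials to find order n where rate₂/rate₁ = ([ClO]₂/[ClO]₁)^n
Step 2: rate₂/rate₁ = 1.1985e-01/1.6268e-02 = 7.367
Step 3: [ClO]₂/[ClO]₁ = 0.38/0.14 = 2.714
Step 4: n = ln(7.367)/ln(2.714) = 2.00 ≈ 2
Step 5: The reaction is second order in ClO.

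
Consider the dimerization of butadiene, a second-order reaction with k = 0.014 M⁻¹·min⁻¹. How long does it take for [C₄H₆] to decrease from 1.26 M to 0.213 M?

278.7 min

Step 1: For second-order: t = (1/[C₄H₆] - 1/[C₄H₆]₀)/k
Step 2: t = (1/0.213 - 1/1.26)/0.014
Step 3: t = (4.695 - 0.7937)/0.014
Step 4: t = 3.901/0.014 = 278.7 min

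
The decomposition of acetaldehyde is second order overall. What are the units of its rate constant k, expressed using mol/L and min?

(mol/L)⁻¹·min⁻¹

Step 1: For overall order n, rate = k × (concentration)^n.
Step 2: Rate has units mol/L·min⁻¹; concentration term has units (mol/L)^2.
Step 3: k = rate / (concentration)^n, so units of k = (mol/L)^(1-2)·min⁻¹ = (mol/L)⁻¹·min⁻¹.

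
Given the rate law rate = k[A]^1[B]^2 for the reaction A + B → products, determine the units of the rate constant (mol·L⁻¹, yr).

(mol·L⁻¹)⁻²·yr⁻¹

Step 1: Overall order = 1 + 2 = 3.
Step 2: rate has units mol·L⁻¹·yr⁻¹; [A]^1[B]^2 has units (mol·L⁻¹)^3.
Step 3: k = rate/([A]^1[B]^2), so units of k = (mol·L⁻¹)^(1-3)·yr⁻¹ = (mol·L⁻¹)⁻²·yr⁻¹.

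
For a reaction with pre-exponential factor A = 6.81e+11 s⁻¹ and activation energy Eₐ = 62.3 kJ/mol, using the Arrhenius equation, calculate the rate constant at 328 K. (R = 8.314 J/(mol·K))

8.15e+01 s⁻¹

Step 1: Use the Arrhenius equation: k = A × exp(-Eₐ/RT)
Step 2: Convert Eₐ to J/mol: 62.3 kJ/mol = 62300 J/mol
Step 3: Calculate the exponent: -Eₐ/(RT) = -62300/(8.314 × 328) = -22.84568
Step 4: k = 6.81e+11 × exp(-22.84568)
Step 5: k = 6.81e+11 × 1.19742e-10 = 8.1544e+01 s⁻¹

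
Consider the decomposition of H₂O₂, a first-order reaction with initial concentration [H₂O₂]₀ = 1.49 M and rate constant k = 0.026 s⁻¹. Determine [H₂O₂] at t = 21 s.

0.8631 M

Step 1: For a first-order reaction: [H₂O₂] = [H₂O₂]₀ × e^(-kt)
Step 2: [H₂O₂] = 1.49 × e^(-0.026 × 21)
Step 3: [H₂O₂] = 1.49 × e^(-0.546)
Step 4: [H₂O₂] = 1.49 × 0.579262 = 0.8631 M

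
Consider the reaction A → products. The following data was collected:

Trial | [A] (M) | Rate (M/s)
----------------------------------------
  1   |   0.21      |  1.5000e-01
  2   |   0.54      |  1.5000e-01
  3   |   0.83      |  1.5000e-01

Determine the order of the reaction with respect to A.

zeroth order (0)

Step 1: Compare trials - when concentration changes, rate stays constant.
Step 2: rate₂/rate₁ = 1.5000e-01/1.5000e-01 = 1
Step 3: [A]₂/[A]₁ = 0.54/0.21 = 2.571
Step 4: Since rate ratio ≈ (conc ratio)^0, the reaction is zeroth order.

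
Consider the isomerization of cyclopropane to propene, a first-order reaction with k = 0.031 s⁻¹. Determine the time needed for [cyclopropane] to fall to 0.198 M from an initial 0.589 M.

35.17 s

Step 1: For first-order: t = ln([cyclopropane]₀/[cyclopropane])/k
Step 2: t = ln(0.589/0.198)/0.031
Step 3: t = ln(2.975)/0.031
Step 4: t = 1.09/0.031 = 35.17 s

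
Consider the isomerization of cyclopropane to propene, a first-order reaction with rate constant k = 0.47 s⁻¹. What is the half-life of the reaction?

1.475 s

Step 1: For a first-order reaction, t₁/₂ = ln(2)/k
Step 2: t₁/₂ = ln(2)/0.47
Step 3: t₁/₂ = 0.6931/0.47 = 1.475 s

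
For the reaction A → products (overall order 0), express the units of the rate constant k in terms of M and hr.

M·hr⁻¹

Step 1: For overall order n, rate = k × (concentration)^n.
Step 2: Rate has units M·hr⁻¹; concentration term has units M^0.
Step 3: k = rate / (concentration)^n, so units of k = M^(1-0)·hr⁻¹ = M·hr⁻¹.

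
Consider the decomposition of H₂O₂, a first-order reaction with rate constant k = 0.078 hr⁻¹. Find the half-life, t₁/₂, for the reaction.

8.887 hr

Step 1: For a first-order reaction, t₁/₂ = ln(2)/k
Step 2: t₁/₂ = ln(2)/0.078
Step 3: t₁/₂ = 0.6931/0.078 = 8.887 hr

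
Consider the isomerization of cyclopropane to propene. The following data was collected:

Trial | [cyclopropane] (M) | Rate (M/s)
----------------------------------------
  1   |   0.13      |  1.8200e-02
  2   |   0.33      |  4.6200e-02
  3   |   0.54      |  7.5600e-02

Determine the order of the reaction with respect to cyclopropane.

first order (1)

Step 1: Compare trials to find order n where rate₂/rate₁ = ([cyclopropane]₂/[cyclopropane]₁)^n
Step 2: rate₂/rate₁ = 4.6200e-02/1.8200e-02 = 2.538
Step 3: [cyclopropane]₂/[cyclopropane]₁ = 0.33/0.13 = 2.538
Step 4: n = ln(2.538)/ln(2.538) = 1.00 ≈ 1
Step 5: The reaction is first order in cyclopropane.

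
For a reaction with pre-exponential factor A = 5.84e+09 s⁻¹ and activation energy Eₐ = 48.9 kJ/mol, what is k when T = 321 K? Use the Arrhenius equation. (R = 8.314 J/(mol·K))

6.44e+01 s⁻¹

Step 1: Use the Arrhenius equation: k = A × exp(-Eₐ/RT)
Step 2: Convert Eₐ to J/mol: 48.9 kJ/mol = 48900 J/mol
Step 3: Calculate the exponent: -Eₐ/(RT) = -48900/(8.314 × 321) = -18.32288
Step 4: k = 5.84e+09 × exp(-18.32288)
Step 5: k = 5.84e+09 × 1.10274e-08 = 6.4400e+01 s⁻¹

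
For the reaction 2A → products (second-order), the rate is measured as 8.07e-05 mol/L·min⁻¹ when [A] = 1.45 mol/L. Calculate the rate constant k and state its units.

3.838e-05 (mol/L)⁻¹·min⁻¹

Step 1: rate = k[A]^2, so k = rate / [A]^2.
Step 2: k = 8.07e-05 / (1.45)^2 = 8.07e-05 / 2.103.
Step 3: k = 3.838e-05 (mol/L)⁻¹·min⁻¹.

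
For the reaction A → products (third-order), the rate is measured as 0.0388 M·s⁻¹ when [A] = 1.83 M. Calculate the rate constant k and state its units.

0.006331 M⁻²·s⁻¹

Step 1: rate = k[A]^3, so k = rate / [A]^3.
Step 2: k = 0.0388 / (1.83)^3 = 0.0388 / 6.128.
Step 3: k = 0.006331 M⁻²·s⁻¹.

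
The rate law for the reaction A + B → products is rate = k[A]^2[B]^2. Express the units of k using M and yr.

M⁻³·yr⁻¹

Step 1: Overall order = 2 + 2 = 4.
Step 2: rate has units M·yr⁻¹; [A]^2[B]^2 has units M^4.
Step 3: k = rate/([A]^2[B]^2), so units of k = M^(1-4)·yr⁻¹ = M⁻³·yr⁻¹.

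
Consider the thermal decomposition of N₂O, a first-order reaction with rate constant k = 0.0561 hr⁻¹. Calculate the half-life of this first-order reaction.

12.36 hr

Step 1: For a first-order reaction, t₁/₂ = ln(2)/k
Step 2: t₁/₂ = ln(2)/0.0561
Step 3: t₁/₂ = 0.6931/0.0561 = 12.36 hr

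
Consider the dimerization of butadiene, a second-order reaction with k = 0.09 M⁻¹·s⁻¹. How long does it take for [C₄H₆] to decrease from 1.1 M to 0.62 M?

7.82 s

Step 1: For second-order: t = (1/[C₄H₆] - 1/[C₄H₆]₀)/k
Step 2: t = (1/0.62 - 1/1.1)/0.09
Step 3: t = (1.613 - 0.9091)/0.09
Step 4: t = 0.7038/0.09 = 7.82 s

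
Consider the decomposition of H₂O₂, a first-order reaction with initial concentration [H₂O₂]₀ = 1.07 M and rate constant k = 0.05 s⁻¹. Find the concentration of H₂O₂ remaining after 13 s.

0.5586 M

Step 1: For a first-order reaction: [H₂O₂] = [H₂O₂]₀ × e^(-kt)
Step 2: [H₂O₂] = 1.07 × e^(-0.05 × 13)
Step 3: [H₂O₂] = 1.07 × e^(-0.65)
Step 4: [H₂O₂] = 1.07 × 0.522046 = 0.5586 M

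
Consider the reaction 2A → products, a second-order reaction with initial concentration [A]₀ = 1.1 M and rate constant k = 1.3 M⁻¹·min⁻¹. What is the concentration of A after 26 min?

0.02881 M

Step 1: For a second-order reaction: 1/[A] = 1/[A]₀ + kt
Step 2: 1/[A] = 1/1.1 + 1.3 × 26
Step 3: 1/[A] = 0.9091 + 33.8 = 34.71
Step 4: [A] = 1/34.71 = 0.02881 M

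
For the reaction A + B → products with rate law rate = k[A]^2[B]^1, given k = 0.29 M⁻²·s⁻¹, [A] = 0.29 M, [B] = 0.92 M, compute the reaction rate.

0.02244 M/s

Step 1: The rate law is rate = k[A]^2[B]^1
Step 2: Substitute: rate = 0.29 × (0.29)^2 × (0.92)^1
Step 3: rate = 0.29 × 0.0841 × 0.92 = 0.0224379 M/s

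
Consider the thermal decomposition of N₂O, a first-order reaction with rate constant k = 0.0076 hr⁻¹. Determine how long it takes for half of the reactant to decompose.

91.2 hr

Step 1: For a first-order reaction, t₁/₂ = ln(2)/k
Step 2: t₁/₂ = ln(2)/0.0076
Step 3: t₁/₂ = 0.6931/0.0076 = 91.2 hr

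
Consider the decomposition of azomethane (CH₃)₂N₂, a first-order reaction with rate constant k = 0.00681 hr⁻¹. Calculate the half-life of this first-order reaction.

101.8 hr

Step 1: For a first-order reaction, t₁/₂ = ln(2)/k
Step 2: t₁/₂ = ln(2)/0.00681
Step 3: t₁/₂ = 0.6931/0.00681 = 101.8 hr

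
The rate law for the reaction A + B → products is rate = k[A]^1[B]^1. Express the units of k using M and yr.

M⁻¹·yr⁻¹

Step 1: Overall order = 1 + 1 = 2.
Step 2: rate has units M·yr⁻¹; [A]^1[B]^1 has units M^2.
Step 3: k = rate/([A]^1[B]^1), so units of k = M^(1-2)·yr⁻¹ = M⁻¹·yr⁻¹.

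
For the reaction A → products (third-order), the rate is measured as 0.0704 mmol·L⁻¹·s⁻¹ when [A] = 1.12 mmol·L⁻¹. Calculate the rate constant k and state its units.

0.05011 (mmol·L⁻¹)⁻²·s⁻¹

Step 1: rate = k[A]^3, so k = rate / [A]^3.
Step 2: k = 0.0704 / (1.12)^3 = 0.0704 / 1.405.
Step 3: k = 0.05011 (mmol·L⁻¹)⁻²·s⁻¹.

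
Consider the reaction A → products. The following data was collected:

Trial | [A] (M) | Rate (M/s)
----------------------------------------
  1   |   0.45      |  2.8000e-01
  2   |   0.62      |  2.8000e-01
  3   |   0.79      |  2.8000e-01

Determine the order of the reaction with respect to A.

zeroth order (0)

Step 1: Compare trials - when concentration changes, rate stays constant.
Step 2: rate₂/rate₁ = 2.8000e-01/2.8000e-01 = 1
Step 3: [A]₂/[A]₁ = 0.62/0.45 = 1.378
Step 4: Since rate ratio ≈ (conc ratio)^0, the reaction is zeroth order.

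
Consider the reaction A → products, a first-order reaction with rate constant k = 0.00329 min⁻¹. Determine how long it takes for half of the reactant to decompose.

210.7 min

Step 1: For a first-order reaction, t₁/₂ = ln(2)/k
Step 2: t₁/₂ = ln(2)/0.00329
Step 3: t₁/₂ = 0.6931/0.00329 = 210.7 min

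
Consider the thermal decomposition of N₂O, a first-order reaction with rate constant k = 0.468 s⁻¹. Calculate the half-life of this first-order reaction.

1.481 s

Step 1: For a first-order reaction, t₁/₂ = ln(2)/k
Step 2: t₁/₂ = ln(2)/0.468
Step 3: t₁/₂ = 0.6931/0.468 = 1.481 s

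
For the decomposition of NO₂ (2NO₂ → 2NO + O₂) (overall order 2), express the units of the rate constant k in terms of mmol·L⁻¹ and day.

(mmol·L⁻¹)⁻¹·day⁻¹

Step 1: For overall order n, rate = k × (concentration)^n.
Step 2: Rate has units mmol·L⁻¹·day⁻¹; concentration term has units (mmol·L⁻¹)^2.
Step 3: k = rate / (concentration)^n, so units of k = (mmol·L⁻¹)^(1-2)·day⁻¹ = (mmol·L⁻¹)⁻¹·day⁻¹.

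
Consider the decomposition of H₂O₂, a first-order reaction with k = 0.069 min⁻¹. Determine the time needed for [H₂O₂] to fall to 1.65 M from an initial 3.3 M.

10.05 min

Step 1: For first-order: t = ln([H₂O₂]₀/[H₂O₂])/k
Step 2: t = ln(3.3/1.65)/0.069
Step 3: t = ln(2)/0.069
Step 4: t = 0.6931/0.069 = 10.05 min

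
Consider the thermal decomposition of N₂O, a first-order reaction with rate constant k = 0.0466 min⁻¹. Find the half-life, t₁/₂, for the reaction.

14.87 min

Step 1: For a first-order reaction, t₁/₂ = ln(2)/k
Step 2: t₁/₂ = ln(2)/0.0466
Step 3: t₁/₂ = 0.6931/0.0466 = 14.87 min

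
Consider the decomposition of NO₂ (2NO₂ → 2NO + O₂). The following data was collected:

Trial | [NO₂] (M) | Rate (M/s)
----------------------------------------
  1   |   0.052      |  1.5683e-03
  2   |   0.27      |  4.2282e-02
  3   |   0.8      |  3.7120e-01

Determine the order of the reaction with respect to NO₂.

second order (2)

Step 1: Compare trials to find order n where rate₂/rate₁ = ([NO₂]₂/[NO₂]₁)^n
Step 2: rate₂/rate₁ = 4.2282e-02/1.5683e-03 = 26.96
Step 3: [NO₂]₂/[NO₂]₁ = 0.27/0.052 = 5.192
Step 4: n = ln(26.96)/ln(5.192) = 2.00 ≈ 2
Step 5: The reaction is second order in NO₂.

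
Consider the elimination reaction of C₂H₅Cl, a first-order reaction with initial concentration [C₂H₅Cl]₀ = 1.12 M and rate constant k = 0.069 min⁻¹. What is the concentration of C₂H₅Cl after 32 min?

0.1231 M

Step 1: For a first-order reaction: [C₂H₅Cl] = [C₂H₅Cl]₀ × e^(-kt)
Step 2: [C₂H₅Cl] = 1.12 × e^(-0.069 × 32)
Step 3: [C₂H₅Cl] = 1.12 × e^(-2.208)
Step 4: [C₂H₅Cl] = 1.12 × 0.10992 = 0.1231 M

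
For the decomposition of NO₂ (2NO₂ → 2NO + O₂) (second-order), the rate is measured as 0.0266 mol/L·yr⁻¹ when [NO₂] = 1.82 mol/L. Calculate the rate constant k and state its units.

0.00803 (mol/L)⁻¹·yr⁻¹

Step 1: rate = k[NO₂]^2, so k = rate / [NO₂]^2.
Step 2: k = 0.0266 / (1.82)^2 = 0.0266 / 3.312.
Step 3: k = 0.00803 (mol/L)⁻¹·yr⁻¹.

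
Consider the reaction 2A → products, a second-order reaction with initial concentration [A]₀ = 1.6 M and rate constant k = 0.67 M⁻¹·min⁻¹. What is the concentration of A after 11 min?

0.1251 M

Step 1: For a second-order reaction: 1/[A] = 1/[A]₀ + kt
Step 2: 1/[A] = 1/1.6 + 0.67 × 11
Step 3: 1/[A] = 0.625 + 7.37 = 7.995
Step 4: [A] = 1/7.995 = 0.1251 M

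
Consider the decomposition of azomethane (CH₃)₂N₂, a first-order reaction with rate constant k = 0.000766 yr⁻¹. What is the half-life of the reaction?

904.9 yr

Step 1: For a first-order reaction, t₁/₂ = ln(2)/k
Step 2: t₁/₂ = ln(2)/0.000766
Step 3: t₁/₂ = 0.6931/0.000766 = 904.9 yr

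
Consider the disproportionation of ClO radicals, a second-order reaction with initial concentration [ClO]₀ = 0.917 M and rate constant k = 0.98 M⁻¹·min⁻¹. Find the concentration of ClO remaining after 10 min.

0.09182 M

Step 1: For a second-order reaction: 1/[ClO] = 1/[ClO]₀ + kt
Step 2: 1/[ClO] = 1/0.917 + 0.98 × 10
Step 3: 1/[ClO] = 1.091 + 9.8 = 10.89
Step 4: [ClO] = 1/10.89 = 0.09182 M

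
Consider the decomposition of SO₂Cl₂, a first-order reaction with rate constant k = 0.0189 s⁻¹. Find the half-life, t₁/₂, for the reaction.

36.67 s

Step 1: For a first-order reaction, t₁/₂ = ln(2)/k
Step 2: t₁/₂ = ln(2)/0.0189
Step 3: t₁/₂ = 0.6931/0.0189 = 36.67 s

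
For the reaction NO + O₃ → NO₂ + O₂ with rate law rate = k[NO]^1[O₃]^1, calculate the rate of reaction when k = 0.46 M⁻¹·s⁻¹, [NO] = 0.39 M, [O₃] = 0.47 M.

0.08432 M/s

Step 1: The rate law is rate = k[NO]^1[O₃]^1
Step 2: Substitute: rate = 0.46 × (0.39)^1 × (0.47)^1
Step 3: rate = 0.46 × 0.39 × 0.47 = 0.084318 M/s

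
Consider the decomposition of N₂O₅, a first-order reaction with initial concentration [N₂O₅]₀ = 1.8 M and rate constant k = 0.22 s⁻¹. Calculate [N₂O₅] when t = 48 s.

4.668e-05 M

Step 1: For a first-order reaction: [N₂O₅] = [N₂O₅]₀ × e^(-kt)
Step 2: [N₂O₅] = 1.8 × e^(-0.22 × 48)
Step 3: [N₂O₅] = 1.8 × e^(-10.56)
Step 4: [N₂O₅] = 1.8 × 2.59329e-05 = 4.668e-05 M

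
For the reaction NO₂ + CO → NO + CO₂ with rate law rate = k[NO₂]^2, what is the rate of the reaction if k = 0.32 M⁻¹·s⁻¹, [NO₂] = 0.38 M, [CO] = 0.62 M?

0.04621 M/s

Step 1: The rate law is rate = k[NO₂]^2
Step 2: Note that the rate does not depend on [CO] (zero order in CO).
Step 3: rate = 0.32 × (0.38)^2 = 0.046208 M/s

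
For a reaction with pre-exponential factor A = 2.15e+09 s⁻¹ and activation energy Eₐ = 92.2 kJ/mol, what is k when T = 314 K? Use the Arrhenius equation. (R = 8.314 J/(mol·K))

9.87e-07 s⁻¹

Step 1: Use the Arrhenius equation: k = A × exp(-Eₐ/RT)
Step 2: Convert Eₐ to J/mol: 92.2 kJ/mol = 92200 J/mol
Step 3: Calculate the exponent: -Eₐ/(RT) = -92200/(8.314 × 314) = -35.31761
Step 4: k = 2.15e+09 × exp(-35.31761)
Step 5: k = 2.15e+09 × 4.58941e-16 = 9.8672e-07 s⁻¹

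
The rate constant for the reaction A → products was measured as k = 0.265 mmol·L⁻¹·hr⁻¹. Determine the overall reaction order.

zeroth order (0)

Step 1: The units of k for an nth-order reaction are (concentration)^(1-n)·(time)⁻¹.
Step 2: Here k has units mmol·L⁻¹·hr⁻¹, so the concentration exponent is 1.
Step 3: 1 - n = 1 ⇒ n = 0. The reaction is zeroth order.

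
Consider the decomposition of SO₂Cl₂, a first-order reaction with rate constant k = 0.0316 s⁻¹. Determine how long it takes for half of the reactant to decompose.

21.94 s

Step 1: For a first-order reaction, t₁/₂ = ln(2)/k
Step 2: t₁/₂ = ln(2)/0.0316
Step 3: t₁/₂ = 0.6931/0.0316 = 21.94 s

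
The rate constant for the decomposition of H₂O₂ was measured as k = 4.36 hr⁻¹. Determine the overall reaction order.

first order (1)

Step 1: The units of k for an nth-order reaction are (concentration)^(1-n)·(time)⁻¹.
Step 2: Here k has units hr⁻¹, so the concentration exponent is 0.
Step 3: 1 - n = 0 ⇒ n = 1. The reaction is first order.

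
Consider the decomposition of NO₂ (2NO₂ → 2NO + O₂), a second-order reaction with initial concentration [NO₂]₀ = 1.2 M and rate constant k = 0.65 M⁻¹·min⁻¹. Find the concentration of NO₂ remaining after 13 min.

0.1077 M

Step 1: For a second-order reaction: 1/[NO₂] = 1/[NO₂]₀ + kt
Step 2: 1/[NO₂] = 1/1.2 + 0.65 × 13
Step 3: 1/[NO₂] = 0.8333 + 8.45 = 9.283
Step 4: [NO₂] = 1/9.283 = 0.1077 M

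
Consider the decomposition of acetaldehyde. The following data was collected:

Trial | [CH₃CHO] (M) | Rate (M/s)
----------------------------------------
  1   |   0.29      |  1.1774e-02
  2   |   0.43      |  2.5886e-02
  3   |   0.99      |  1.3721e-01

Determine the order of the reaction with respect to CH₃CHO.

second order (2)

Step 1: Compare trials to find order n where rate₂/rate₁ = ([CH₃CHO]₂/[CH₃CHO]₁)^n
Step 2: rate₂/rate₁ = 2.5886e-02/1.1774e-02 = 2.199
Step 3: [CH₃CHO]₂/[CH₃CHO]₁ = 0.43/0.29 = 1.483
Step 4: n = ln(2.199)/ln(1.483) = 2.00 ≈ 2
Step 5: The reaction is second order in CH₃CHO.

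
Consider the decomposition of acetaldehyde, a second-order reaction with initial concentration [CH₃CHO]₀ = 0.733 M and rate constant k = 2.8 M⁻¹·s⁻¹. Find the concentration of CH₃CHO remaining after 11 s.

0.03109 M

Step 1: For a second-order reaction: 1/[CH₃CHO] = 1/[CH₃CHO]₀ + kt
Step 2: 1/[CH₃CHO] = 1/0.733 + 2.8 × 11
Step 3: 1/[CH₃CHO] = 1.364 + 30.8 = 32.16
Step 4: [CH₃CHO] = 1/32.16 = 0.03109 M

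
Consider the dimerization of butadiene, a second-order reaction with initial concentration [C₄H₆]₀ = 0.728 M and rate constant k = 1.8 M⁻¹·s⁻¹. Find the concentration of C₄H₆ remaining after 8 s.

0.0634 M

Step 1: For a second-order reaction: 1/[C₄H₆] = 1/[C₄H₆]₀ + kt
Step 2: 1/[C₄H₆] = 1/0.728 + 1.8 × 8
Step 3: 1/[C₄H₆] = 1.374 + 14.4 = 15.77
Step 4: [C₄H₆] = 1/15.77 = 0.0634 M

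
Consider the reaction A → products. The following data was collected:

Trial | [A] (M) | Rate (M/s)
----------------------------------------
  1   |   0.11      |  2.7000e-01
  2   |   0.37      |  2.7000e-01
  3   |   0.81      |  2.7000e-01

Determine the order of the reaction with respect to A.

zeroth order (0)

Step 1: Compare trials - when concentration changes, rate stays constant.
Step 2: rate₂/rate₁ = 2.7000e-01/2.7000e-01 = 1
Step 3: [A]₂/[A]₁ = 0.37/0.11 = 3.364
Step 4: Since rate ratio ≈ (conc ratio)^0, the reaction is zeroth order.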